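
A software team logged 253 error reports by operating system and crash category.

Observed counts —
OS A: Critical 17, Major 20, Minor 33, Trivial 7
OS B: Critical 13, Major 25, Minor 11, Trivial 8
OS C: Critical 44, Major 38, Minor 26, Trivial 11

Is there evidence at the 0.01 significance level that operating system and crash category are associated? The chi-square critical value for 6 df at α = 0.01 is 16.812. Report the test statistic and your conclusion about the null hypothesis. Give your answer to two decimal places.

18.17; reject H₀

Row totals: 77, 57, 119. Column totals: 74, 83, 70, 26. Grand total N = 253.
Expected counts (row total × column total / N):
  OS A, Critical: 77×74/253 = 22.522
  OS A, Major: 77×83/253 = 25.261
  OS A, Minor: 77×70/253 = 21.304
  OS A, Trivial: 77×26/253 = 7.913
  OS B, Critical: 57×74/253 = 16.672
  OS B, Major: 57×83/253 = 18.700
  OS B, Minor: 57×70/253 = 15.771
  OS B, Trivial: 57×26/253 = 5.858
  OS C, Critical: 119×74/253 = 34.806
  OS C, Major: 119×83/253 = 39.040
  OS C, Minor: 119×70/253 = 32.925
  OS C, Trivial: 119×26/253 = 12.229
Contributions (O − E)²/E:
  (17 − 22.522)²/22.522 = 1.3539
  (20 − 25.261)²/25.261 = 1.0957
  (33 − 21.304)²/21.304 = 6.4212
  (7 − 7.913)²/7.913 = 0.1053
  (13 − 16.672)²/16.672 = 0.8088
  (25 − 18.700)²/18.700 = 2.1225
  (11 − 15.771)²/15.771 = 1.4433
  (8 − 5.858)²/5.858 = 0.7832
  (44 − 34.806)²/34.806 = 2.4286
  (38 − 39.040)²/39.040 = 0.0277
  (26 − 32.925)²/32.925 = 1.4565
  (11 − 12.229)²/12.229 = 0.1235
χ² = 1.3539 + 1.0957 + 6.4212 + 0.1053 + 0.8088 + 2.1225 + 1.4433 + 0.7832 + 2.4286 + 0.0277 + 1.4565 + 0.1235 = 18.17
df = (3−1)(4−1) = 6. Since 18.17 > 16.812, reject the null hypothesis of independence at α = 0.01.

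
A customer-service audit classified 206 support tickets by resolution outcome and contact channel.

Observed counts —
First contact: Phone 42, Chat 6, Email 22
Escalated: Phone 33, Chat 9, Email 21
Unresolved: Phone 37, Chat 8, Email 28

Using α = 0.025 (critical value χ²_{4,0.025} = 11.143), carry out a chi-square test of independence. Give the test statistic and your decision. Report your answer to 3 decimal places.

2.142; fail to reject H₀

Row totals: 70, 63, 73. Column totals: 112, 23, 71. Grand total N = 206.
Expected counts (row total × column total / N):
  First contact, Phone: 70×112/206 = 38.05825
  First contact, Chat: 70×23/206 = 7.81553
  First contact, Email: 70×71/206 = 24.12621
  Escalated, Phone: 63×112/206 = 34.25243
  Escalated, Chat: 63×23/206 = 7.03398
  Escalated, Email: 63×71/206 = 21.71359
  Unresolved, Phone: 73×112/206 = 39.68932
  Unresolved, Chat: 73×23/206 = 8.15049
  Unresolved, Email: 73×71/206 = 25.16019
Contributions (O − E)²/E:
  (42 − 38.05825)²/38.05825 = 0.4083
  (6 − 7.81553)²/7.81553 = 0.4217
  (22 − 24.12621)²/24.12621 = 0.1874
  (33 − 34.25243)²/34.25243 = 0.0458
  (9 − 7.03398)²/7.03398 = 0.5495
  (21 − 21.71359)²/21.71359 = 0.0235
  (37 − 39.68932)²/39.68932 = 0.1822
  (8 − 8.15049)²/8.15049 = 0.0028
  (28 − 25.16019)²/25.16019 = 0.3205
χ² = 0.4083 + 0.4217 + 0.1874 + 0.0458 + 0.5495 + 0.0235 + 0.1822 + 0.0028 + 0.3205 = 2.142
df = (3−1)(3−1) = 4. Since 2.142 < 11.143, fail to reject the null hypothesis of independence at α = 0.025.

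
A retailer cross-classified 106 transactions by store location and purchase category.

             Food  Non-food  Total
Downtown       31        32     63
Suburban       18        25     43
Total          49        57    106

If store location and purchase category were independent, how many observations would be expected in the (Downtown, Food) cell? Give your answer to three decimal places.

29.123

Row total (Downtown) = 63; column total (Food) = 49; grand total N = 106.
Expected count = (row total × column total) / N = 63 × 49 / 106 = 29.123.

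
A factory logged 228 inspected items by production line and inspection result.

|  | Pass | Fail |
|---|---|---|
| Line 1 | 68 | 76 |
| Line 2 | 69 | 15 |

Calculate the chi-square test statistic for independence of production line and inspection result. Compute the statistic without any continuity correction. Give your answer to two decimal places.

26.98

Row totals: 144, 84. Column totals: 137, 91. Grand total N = 228.
Expected counts (row total × column total / N):
  Line 1, Pass: 144×137/228 = 86.526
  Line 1, Fail: 144×91/228 = 57.474
  Line 2, Pass: 84×137/228 = 50.474
  Line 2, Fail: 84×91/228 = 33.526
Contributions (O − E)²/E:
  (68 − 86.526)²/86.526 = 3.9666
  (76 − 57.474)²/57.474 = 5.9716
  (69 − 50.474)²/50.474 = 6.7998
  (15 − 33.526)²/33.526 = 10.2372
χ² = 3.9666 + 5.9716 + 6.7998 + 10.2372 = 26.98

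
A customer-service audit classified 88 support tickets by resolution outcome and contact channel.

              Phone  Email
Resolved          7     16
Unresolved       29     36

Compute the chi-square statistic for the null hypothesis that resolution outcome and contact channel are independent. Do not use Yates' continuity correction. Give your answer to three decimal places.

1.413

Row totals: 23, 65. Column totals: 36, 52. Grand total N = 88.
Expected counts (row total × column total / N):
  Resolved, Phone: 23×36/88 = 9.4091
  Resolved, Email: 23×52/88 = 13.5909
  Unresolved, Phone: 65×36/88 = 26.5909
  Unresolved, Email: 65×52/88 = 38.4091
Contributions (O − E)²/E:
  (7 − 9.4091)²/9.4091 = 0.6168
  (16 − 13.5909)²/13.5909 = 0.4270
  (29 − 26.5909)²/26.5909 = 0.2183
  (36 − 38.4091)²/38.4091 = 0.1511
χ² = 0.6168 + 0.4270 + 0.2183 + 0.1511 = 1.413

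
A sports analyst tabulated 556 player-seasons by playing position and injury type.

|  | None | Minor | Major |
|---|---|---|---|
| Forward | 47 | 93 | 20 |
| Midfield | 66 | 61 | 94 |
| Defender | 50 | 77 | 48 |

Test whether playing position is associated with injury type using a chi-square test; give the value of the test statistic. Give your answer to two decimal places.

Row totals: 160, 221, 175. Column totals: 163, 231, 162. Grand total N = 556.
Expected counts (row total × column total / N):
  Forward, None: 160×163/556 = 46.906
  Forward, Minor: 160×231/556 = 66.475
  Forward, Major: 160×162/556 = 46.619
  Midfield, None: 221×163/556 = 64.790
  Midfield, Minor: 221×231/556 = 91.818
  Midfield, Major: 221×162/556 = 64.392
  Defender, None: 175×163/556 = 51.304
  Defender, Minor: 175×231/556 = 72.707
  Defender, Major: 175×162/556 = 50.989
Contributions (O − E)²/E:
  (47 − 46.906)²/46.906 = 0.0002
  (93 − 66.475)²/66.475 = 10.5841
  (20 − 46.619)²/46.619 = 15.1992
  (66 − 64.790)²/64.790 = 0.0226
  (61 − 91.818)²/91.818 = 10.3438
  (94 − 64.392)²/64.392 = 13.6140
  (50 − 51.304)²/51.304 = 0.0331
  (77 − 72.707)²/72.707 = 0.2535
  (48 − 50.989)²/50.989 = 0.1752
χ² = 0.0002 + 10.5841 + 15.1992 + 0.0226 + 10.3438 + 13.6140 + 0.0331 + 0.2535 + 0.1752 = 50.23

50.23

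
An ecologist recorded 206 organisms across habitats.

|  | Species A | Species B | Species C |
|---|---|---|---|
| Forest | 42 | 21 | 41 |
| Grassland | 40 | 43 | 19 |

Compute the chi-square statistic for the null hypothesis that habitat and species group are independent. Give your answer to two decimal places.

Row totals: 104, 102. Column totals: 82, 64, 60. Grand total N = 206.
Expected counts (row total × column total / N):
  Forest, Species A: 104×82/206 = 41.398
  Forest, Species B: 104×64/206 = 32.311
  Forest, Species C: 104×60/206 = 30.291
  Grassland, Species A: 102×82/206 = 40.602
  Grassland, Species B: 102×64/206 = 31.689
  Grassland, Species C: 102×60/206 = 29.709
Contributions (O − E)²/E:
  (42 − 41.398)²/41.398 = 0.0088
  (21 − 32.311)²/32.311 = 3.9596
  (41 − 30.291)²/30.291 = 3.7860
  (40 − 40.602)²/40.602 = 0.0089
  (43 − 31.689)²/31.689 = 4.0373
  (19 − 29.709)²/29.709 = 3.8602
χ² = 0.0088 + 3.9596 + 3.7860 + 0.0089 + 4.0373 + 3.8602 = 15.66

15.66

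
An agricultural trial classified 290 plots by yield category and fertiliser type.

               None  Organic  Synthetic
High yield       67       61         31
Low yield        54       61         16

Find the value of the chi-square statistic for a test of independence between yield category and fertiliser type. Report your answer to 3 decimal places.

3.513

Row totals: 159, 131. Column totals: 121, 122, 47. Grand total N = 290.
Expected counts (row total × column total / N):
  High yield, None: 159×121/290 = 66.3414
  High yield, Organic: 159×122/290 = 66.8897
  High yield, Synthetic: 159×47/290 = 25.7690
  Low yield, None: 131×121/290 = 54.6586
  Low yield, Organic: 131×122/290 = 55.1103
  Low yield, Synthetic: 131×47/290 = 21.2310
Contributions (O − E)²/E:
  (67 − 66.3414)²/66.3414 = 0.0065
  (61 − 66.8897)²/66.8897 = 0.5186
  (31 − 25.7690)²/25.7690 = 1.0619
  (54 − 54.6586)²/54.6586 = 0.0079
  (61 − 55.1103)²/55.1103 = 0.6294
  (16 − 21.2310)²/21.2310 = 1.2888
χ² = 0.0065 + 0.5186 + 1.0619 + 0.0079 + 0.6294 + 1.2888 = 3.513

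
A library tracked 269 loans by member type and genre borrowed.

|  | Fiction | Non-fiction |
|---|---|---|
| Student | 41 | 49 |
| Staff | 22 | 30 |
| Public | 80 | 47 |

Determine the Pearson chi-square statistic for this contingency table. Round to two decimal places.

9.48

Row totals: 90, 52, 127. Column totals: 143, 126. Grand total N = 269.
Expected counts (row total × column total / N):
  Student, Fiction: 90×143/269 = 47.844
  Student, Non-fiction: 90×126/269 = 42.156
  Staff, Fiction: 52×143/269 = 27.643
  Staff, Non-fiction: 52×126/269 = 24.357
  Public, Fiction: 127×143/269 = 67.513
  Public, Non-fiction: 127×126/269 = 59.487
Contributions (O − E)²/E:
  (41 − 47.844)²/47.844 = 0.9790
  (49 − 42.156)²/42.156 = 1.1111
  (22 − 27.643)²/27.643 = 1.1520
  (30 − 24.357)²/24.357 = 1.3074
  (80 − 67.513)²/67.513 = 2.3096
  (47 − 59.487)²/59.487 = 2.6212
χ² = 0.9790 + 1.1111 + 1.1520 + 1.3074 + 2.3096 + 2.6212 = 9.48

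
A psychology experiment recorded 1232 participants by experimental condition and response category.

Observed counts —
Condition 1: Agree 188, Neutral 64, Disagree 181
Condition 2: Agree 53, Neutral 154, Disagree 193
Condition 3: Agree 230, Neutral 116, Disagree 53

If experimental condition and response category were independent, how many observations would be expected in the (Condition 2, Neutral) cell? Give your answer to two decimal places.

Row total (Condition 2) = 400; column total (Neutral) = 334; grand total N = 1232.
Expected count = (row total × column total) / N = 400 × 334 / 1232 = 108.44.

108.44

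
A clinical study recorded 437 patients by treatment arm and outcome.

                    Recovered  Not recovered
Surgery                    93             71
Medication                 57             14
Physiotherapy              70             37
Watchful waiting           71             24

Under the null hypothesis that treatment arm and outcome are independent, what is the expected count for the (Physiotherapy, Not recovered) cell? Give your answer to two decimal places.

35.75

Row total (Physiotherapy) = 107; column total (Not recovered) = 146; grand total N = 437.
Expected count = (row total × column total) / N = 107 × 146 / 437 = 35.75.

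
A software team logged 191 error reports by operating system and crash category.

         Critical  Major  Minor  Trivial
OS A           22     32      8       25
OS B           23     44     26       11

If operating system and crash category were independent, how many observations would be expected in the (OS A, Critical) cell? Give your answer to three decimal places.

Row total (OS A) = 87; column total (Critical) = 45; grand total N = 191.
Expected count = (row total × column total) / N = 87 × 45 / 191 = 20.497.

20.497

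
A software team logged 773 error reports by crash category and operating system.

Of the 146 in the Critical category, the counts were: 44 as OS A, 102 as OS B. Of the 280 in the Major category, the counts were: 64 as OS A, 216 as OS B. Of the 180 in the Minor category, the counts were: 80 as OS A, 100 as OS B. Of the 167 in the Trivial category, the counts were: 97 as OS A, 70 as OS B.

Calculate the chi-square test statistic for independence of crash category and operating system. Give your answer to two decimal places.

63.19

Row totals: 146, 280, 180, 167. Column totals: 285, 488. Grand total N = 773.
Expected counts (row total × column total / N):
  Critical, OS A: 146×285/773 = 53.8292
  Critical, OS B: 146×488/773 = 92.1708
  Major, OS A: 280×285/773 = 103.2342
  Major, OS B: 280×488/773 = 176.7658
  Minor, OS A: 180×285/773 = 66.3648
  Minor, OS B: 180×488/773 = 113.6352
  Trivial, OS A: 167×285/773 = 61.5718
  Trivial, OS B: 167×488/773 = 105.4282
Contributions (O − E)²/E:
  (44 − 53.8292)²/53.8292 = 1.7948
  (102 − 92.1708)²/92.1708 = 1.0482
  (64 − 103.2342)²/103.2342 = 14.9110
  (216 − 176.7658)²/176.7658 = 8.7083
  (80 − 66.3648)²/66.3648 = 2.8015
  (100 − 113.6352)²/113.6352 = 1.6361
  (97 − 61.5718)²/61.5718 = 20.3853
  (70 − 105.4282)²/105.4282 = 11.9053
χ² = 1.7948 + 1.0482 + 14.9110 + 8.7083 + 2.8015 + 1.6361 + 20.3853 + 11.9053 = 63.19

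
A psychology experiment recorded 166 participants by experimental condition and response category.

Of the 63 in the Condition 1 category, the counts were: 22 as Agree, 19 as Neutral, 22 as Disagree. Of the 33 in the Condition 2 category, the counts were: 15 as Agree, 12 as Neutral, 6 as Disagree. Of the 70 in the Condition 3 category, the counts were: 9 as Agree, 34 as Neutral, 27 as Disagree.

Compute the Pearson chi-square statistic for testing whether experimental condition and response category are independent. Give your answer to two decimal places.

Row totals: 63, 33, 70. Column totals: 46, 65, 55. Grand total N = 166.
Expected counts (row total × column total / N):
  Condition 1, Agree: 63×46/166 = 17.458
  Condition 1, Neutral: 63×65/166 = 24.669
  Condition 1, Disagree: 63×55/166 = 20.873
  Condition 2, Agree: 33×46/166 = 9.145
  Condition 2, Neutral: 33×65/166 = 12.922
  Condition 2, Disagree: 33×55/166 = 10.934
  Condition 3, Agree: 70×46/166 = 19.398
  Condition 3, Neutral: 70×65/166 = 27.410
  Condition 3, Disagree: 70×55/166 = 23.193
Contributions (O − E)²/E:
  (22 − 17.458)²/17.458 = 1.1817
  (19 − 24.669)²/24.669 = 1.3028
  (22 − 20.873)²/20.873 = 0.0609
  (15 − 9.145)²/9.145 = 3.7486
  (12 − 12.922)²/12.922 = 0.0658
  (6 − 10.934)²/10.934 = 2.2265
  (9 − 19.398)²/19.398 = 5.5737
  (34 − 27.410)²/27.410 = 1.5844
  (27 − 23.193)²/23.193 = 0.6249
χ² = 1.1817 + 1.3028 + 0.0609 + 3.7486 + 0.0658 + 2.2265 + 5.5737 + 1.5844 + 0.6249 = 16.37

16.37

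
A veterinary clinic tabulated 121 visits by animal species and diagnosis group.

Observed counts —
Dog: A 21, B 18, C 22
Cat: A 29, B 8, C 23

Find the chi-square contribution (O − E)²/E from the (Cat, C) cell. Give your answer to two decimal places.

0.02

Row total (Cat) = 60; column total (C) = 45; N = 121.
Expected count E = 60 × 45 / 121 = 22.314.
Contribution = (O − E)²/E = (23 − 22.314)² / 22.314 = 0.02.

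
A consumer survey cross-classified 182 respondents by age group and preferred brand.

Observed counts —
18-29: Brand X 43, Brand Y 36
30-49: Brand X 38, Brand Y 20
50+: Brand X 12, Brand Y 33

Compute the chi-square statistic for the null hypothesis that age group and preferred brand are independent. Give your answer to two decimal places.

15.93

Row totals: 79, 58, 45. Column totals: 93, 89. Grand total N = 182.
Expected counts (row total × column total / N):
  18-29, Brand X: 79×93/182 = 40.368
  18-29, Brand Y: 79×89/182 = 38.632
  30-49, Brand X: 58×93/182 = 29.637
  30-49, Brand Y: 58×89/182 = 28.363
  50+, Brand X: 45×93/182 = 22.995
  50+, Brand Y: 45×89/182 = 22.005
Contributions (O − E)²/E:
  (43 − 40.368)²/40.368 = 0.1716
  (36 − 38.632)²/38.632 = 0.1793
  (38 − 29.637)²/29.637 = 2.3599
  (20 − 28.363)²/28.363 = 2.4659
  (12 − 22.995)²/22.995 = 5.2572
  (33 − 22.005)²/22.005 = 5.4938
χ² = 0.1716 + 0.1793 + 2.3599 + 2.4659 + 5.2572 + 5.4938 = 15.93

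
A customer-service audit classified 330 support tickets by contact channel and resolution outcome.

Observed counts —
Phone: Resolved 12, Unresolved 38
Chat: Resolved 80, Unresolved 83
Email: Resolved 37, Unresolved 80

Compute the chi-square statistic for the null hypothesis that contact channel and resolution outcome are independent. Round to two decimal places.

Row totals: 50, 163, 117. Column totals: 129, 201. Grand total N = 330.
Expected counts (row total × column total / N):
  Phone, Resolved: 50×129/330 = 19.545
  Phone, Unresolved: 50×201/330 = 30.455
  Chat, Resolved: 163×129/330 = 63.718
  Chat, Unresolved: 163×201/330 = 99.282
  Email, Resolved: 117×129/330 = 45.736
  Email, Unresolved: 117×201/330 = 71.264
Contributions (O − E)²/E:
  (12 − 19.545)²/19.545 = 2.9126
  (38 − 30.455)²/30.455 = 1.8692
  (80 − 63.718)²/63.718 = 4.1606
  (83 − 99.282)²/99.282 = 2.6702
  (37 − 45.736)²/45.736 = 1.6687
  (80 − 71.264)²/71.264 = 1.0709
χ² = 2.9126 + 1.8692 + 4.1606 + 2.6702 + 1.6687 + 1.0709 = 14.35

14.35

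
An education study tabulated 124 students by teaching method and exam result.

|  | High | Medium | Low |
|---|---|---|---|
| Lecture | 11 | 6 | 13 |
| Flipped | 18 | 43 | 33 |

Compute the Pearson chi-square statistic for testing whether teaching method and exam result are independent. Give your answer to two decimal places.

Row totals: 30, 94. Column totals: 29, 49, 46. Grand total N = 124.
Expected counts (row total × column total / N):
  Lecture, High: 30×29/124 = 7.016
  Lecture, Medium: 30×49/124 = 11.855
  Lecture, Low: 30×46/124 = 11.129
  Flipped, High: 94×29/124 = 21.984
  Flipped, Medium: 94×49/124 = 37.145
  Flipped, Low: 94×46/124 = 34.871
Contributions (O − E)²/E:
  (11 − 7.016)²/7.016 = 2.2623
  (6 − 11.855)²/11.855 = 2.8917
  (13 − 11.129)²/11.129 = 0.3146
  (18 − 21.984)²/21.984 = 0.7220
  (43 − 37.145)²/37.145 = 0.9229
  (33 − 34.871)²/34.871 = 0.1004
χ² = 2.2623 + 2.8917 + 0.3146 + 0.7220 + 0.9229 + 0.1004 = 7.21

7.21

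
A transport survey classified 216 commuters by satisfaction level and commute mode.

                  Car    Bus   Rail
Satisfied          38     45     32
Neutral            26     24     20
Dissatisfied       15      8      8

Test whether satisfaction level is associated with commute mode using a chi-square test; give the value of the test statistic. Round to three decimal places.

Row totals: 115, 70, 31. Column totals: 79, 77, 60. Grand total N = 216.
Expected counts (row total × column total / N):
  Satisfied, Car: 115×79/216 = 42.0602
  Satisfied, Bus: 115×77/216 = 40.9954
  Satisfied, Rail: 115×60/216 = 31.9444
  Neutral, Car: 70×79/216 = 25.6019
  Neutral, Bus: 70×77/216 = 24.9537
  Neutral, Rail: 70×60/216 = 19.4444
  Dissatisfied, Car: 31×79/216 = 11.3380
  Dissatisfied, Bus: 31×77/216 = 11.0509
  Dissatisfied, Rail: 31×60/216 = 8.6111
Contributions (O − E)²/E:
  (38 − 42.0602)²/42.0602 = 0.3919
  (45 − 40.9954)²/40.9954 = 0.3912
  (32 − 31.9444)²/31.9444 = 0.0001
  (26 − 25.6019)²/25.6019 = 0.0062
  (24 − 24.9537)²/24.9537 = 0.0364
  (20 − 19.4444)²/19.4444 = 0.0159
  (15 − 11.3380)²/11.3380 = 1.1828
  (8 − 11.0509)²/11.0509 = 0.8423
  (8 − 8.6111)²/8.6111 = 0.0434
χ² = 0.3919 + 0.3912 + 0.0001 + 0.0062 + 0.0364 + 0.0159 + 1.1828 + 0.8423 + 0.0434 = 2.910

2.910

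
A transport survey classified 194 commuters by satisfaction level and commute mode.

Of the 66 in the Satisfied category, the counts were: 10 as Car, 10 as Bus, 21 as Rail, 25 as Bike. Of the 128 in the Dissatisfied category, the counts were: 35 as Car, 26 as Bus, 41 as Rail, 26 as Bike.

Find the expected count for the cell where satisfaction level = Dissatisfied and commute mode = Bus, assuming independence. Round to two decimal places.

23.75

Row total (Dissatisfied) = 128; column total (Bus) = 36; grand total N = 194.
Expected count = (row total × column total) / N = 128 × 36 / 194 = 23.75.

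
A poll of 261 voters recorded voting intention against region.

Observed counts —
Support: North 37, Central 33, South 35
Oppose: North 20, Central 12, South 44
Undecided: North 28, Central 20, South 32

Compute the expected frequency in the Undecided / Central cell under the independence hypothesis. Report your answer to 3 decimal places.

19.923

Row total (Undecided) = 80; column total (Central) = 65; grand total N = 261.
Expected count = (row total × column total) / N = 80 × 65 / 261 = 19.923.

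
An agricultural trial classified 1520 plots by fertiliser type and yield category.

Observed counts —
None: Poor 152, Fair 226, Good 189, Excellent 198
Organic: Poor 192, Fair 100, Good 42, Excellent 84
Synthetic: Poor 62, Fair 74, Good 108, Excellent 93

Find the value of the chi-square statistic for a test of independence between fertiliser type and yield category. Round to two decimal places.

Row totals: 765, 418, 337. Column totals: 406, 400, 339, 375. Grand total N = 1520.
Expected counts (row total × column total / N):
  None, Poor: 765×406/1520 = 204.336
  None, Fair: 765×400/1520 = 201.316
  None, Good: 765×339/1520 = 170.615
  None, Excellent: 765×375/1520 = 188.734
  Organic, Poor: 418×406/1520 = 111.650
  Organic, Fair: 418×400/1520 = 110.000
  Organic, Good: 418×339/1520 = 93.225
  Organic, Excellent: 418×375/1520 = 103.125
  Synthetic, Poor: 337×406/1520 = 90.014
  Synthetic, Fair: 337×400/1520 = 88.684
  Synthetic, Good: 337×339/1520 = 75.160
  Synthetic, Excellent: 337×375/1520 = 83.141
Contributions (O − E)²/E:
  (152 − 204.336)²/204.336 = 13.4047
  (226 − 201.316)²/201.316 = 3.0266
  (189 − 170.615)²/170.615 = 1.9811
  (198 − 188.734)²/188.734 = 0.4549
  (192 − 111.650)²/111.650 = 57.8247
  (100 − 110.000)²/110.000 = 0.9091
  (42 − 93.225)²/93.225 = 28.1470
  (84 − 103.125)²/103.125 = 3.5468
  (62 − 90.014)²/90.014 = 8.7185
  (74 − 88.684)²/88.684 = 2.4313
  (108 − 75.160)²/75.160 = 14.3489
  (93 − 83.141)²/83.141 = 1.1691
χ² = 13.4047 + 3.0266 + 1.9811 + 0.4549 + 57.8247 + 0.9091 + 28.1470 + 3.5468 + 8.7185 + 2.4313 + 14.3489 + 1.1691 = 135.96

135.96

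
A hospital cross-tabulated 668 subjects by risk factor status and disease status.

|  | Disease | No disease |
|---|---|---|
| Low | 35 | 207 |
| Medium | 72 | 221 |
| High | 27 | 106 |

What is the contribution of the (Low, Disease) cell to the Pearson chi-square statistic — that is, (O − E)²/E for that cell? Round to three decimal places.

Row total (Low) = 242; column total (Disease) = 134; N = 668.
Expected count E = 242 × 134 / 668 = 48.5449.
Contribution = (O − E)²/E = (35 − 48.5449)² / 48.5449 = 3.779.

3.779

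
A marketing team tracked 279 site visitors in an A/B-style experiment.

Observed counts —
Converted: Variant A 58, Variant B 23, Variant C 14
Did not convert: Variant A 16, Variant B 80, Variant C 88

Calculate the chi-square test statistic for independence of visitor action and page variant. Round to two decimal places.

89.82

Row totals: 95, 184. Column totals: 74, 103, 102. Grand total N = 279.
Expected counts (row total × column total / N):
  Converted, Variant A: 95×74/279 = 25.197
  Converted, Variant B: 95×103/279 = 35.072
  Converted, Variant C: 95×102/279 = 34.731
  Did not convert, Variant A: 184×74/279 = 48.803
  Did not convert, Variant B: 184×103/279 = 67.928
  Did not convert, Variant C: 184×102/279 = 67.269
Contributions (O − E)²/E:
  (58 − 25.197)²/25.197 = 42.7050
  (23 − 35.072)²/35.072 = 4.1553
  (14 − 34.731)²/34.731 = 12.3744
  (16 − 48.803)²/48.803 = 22.0486
  (80 − 67.928)²/67.928 = 2.1454
  (88 − 67.269)²/67.269 = 6.3889
χ² = 42.7050 + 4.1553 + 12.3744 + 22.0486 + 2.1454 + 6.3889 = 89.82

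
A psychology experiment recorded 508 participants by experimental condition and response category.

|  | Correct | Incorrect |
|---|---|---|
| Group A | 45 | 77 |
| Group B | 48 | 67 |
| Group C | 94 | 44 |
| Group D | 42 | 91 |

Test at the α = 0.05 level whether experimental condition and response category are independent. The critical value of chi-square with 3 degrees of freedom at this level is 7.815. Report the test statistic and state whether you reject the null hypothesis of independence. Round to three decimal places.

43.198; reject H₀

Row totals: 122, 115, 138, 133. Column totals: 229, 279. Grand total N = 508.
Expected counts (row total × column total / N):
  Group A, Correct: 122×229/508 = 54.9961
  Group A, Incorrect: 122×279/508 = 67.0039
  Group B, Correct: 115×229/508 = 51.8406
  Group B, Incorrect: 115×279/508 = 63.1594
  Group C, Correct: 138×229/508 = 62.2087
  Group C, Incorrect: 138×279/508 = 75.7913
  Group D, Correct: 133×229/508 = 59.9547
  Group D, Incorrect: 133×279/508 = 73.0453
Contributions (O − E)²/E:
  (45 − 54.9961)²/54.9961 = 1.8169
  (77 − 67.0039)²/67.0039 = 1.4913
  (48 − 51.8406)²/51.8406 = 0.2845
  (67 − 63.1594)²/63.1594 = 0.2335
  (94 − 62.2087)²/62.2087 = 16.2467
  (44 − 75.7913)²/75.7913 = 13.3351
  (42 − 59.9547)²/59.9547 = 5.3769
  (91 − 73.0453)²/73.0453 = 4.4133
χ² = 1.8169 + 1.4913 + 0.2845 + 0.2335 + 16.2467 + 13.3351 + 5.3769 + 4.4133 = 43.198
df = (4−1)(2−1) = 3. Since 43.198 > 7.815, reject the null hypothesis of independence at α = 0.05.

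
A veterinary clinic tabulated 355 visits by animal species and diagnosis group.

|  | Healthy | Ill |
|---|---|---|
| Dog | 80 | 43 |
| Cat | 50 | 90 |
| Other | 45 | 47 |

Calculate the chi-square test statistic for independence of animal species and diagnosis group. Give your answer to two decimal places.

Row totals: 123, 140, 92. Column totals: 175, 180. Grand total N = 355.
Expected counts (row total × column total / N):
  Dog, Healthy: 123×175/355 = 60.634
  Dog, Ill: 123×180/355 = 62.366
  Cat, Healthy: 140×175/355 = 69.014
  Cat, Ill: 140×180/355 = 70.986
  Other, Healthy: 92×175/355 = 45.352
  Other, Ill: 92×180/355 = 46.648
Contributions (O − E)²/E:
  (80 − 60.634)²/60.634 = 6.1853
  (43 − 62.366)²/62.366 = 6.0136
  (50 − 69.014)²/69.014 = 5.2385
  (90 − 70.986)²/70.986 = 5.0930
  (45 − 45.352)²/45.352 = 0.0027
  (47 − 46.648)²/46.648 = 0.0027
χ² = 6.1853 + 6.0136 + 5.2385 + 5.0930 + 0.0027 + 0.0027 = 22.54

22.54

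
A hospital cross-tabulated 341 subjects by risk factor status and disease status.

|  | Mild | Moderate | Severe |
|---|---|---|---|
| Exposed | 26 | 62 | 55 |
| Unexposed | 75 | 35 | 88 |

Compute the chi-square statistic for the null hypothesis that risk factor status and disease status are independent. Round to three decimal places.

Row totals: 143, 198. Column totals: 101, 97, 143. Grand total N = 341.
Expected counts (row total × column total / N):
  Exposed, Mild: 143×101/341 = 42.3548
  Exposed, Moderate: 143×97/341 = 40.6774
  Exposed, Severe: 143×143/341 = 59.9677
  Unexposed, Mild: 198×101/341 = 58.6452
  Unexposed, Moderate: 198×97/341 = 56.3226
  Unexposed, Severe: 198×143/341 = 83.0323
Contributions (O − E)²/E:
  (26 − 42.3548)²/42.3548 = 6.3152
  (62 − 40.6774)²/40.6774 = 11.1770
  (55 − 59.9677)²/59.9677 = 0.4115
  (75 − 58.6452)²/58.6452 = 4.5610
  (35 − 56.3226)²/56.3226 = 8.0723
  (88 − 83.0323)²/83.0323 = 0.2972
χ² = 6.3152 + 11.1770 + 0.4115 + 4.5610 + 8.0723 + 0.2972 = 30.834

30.834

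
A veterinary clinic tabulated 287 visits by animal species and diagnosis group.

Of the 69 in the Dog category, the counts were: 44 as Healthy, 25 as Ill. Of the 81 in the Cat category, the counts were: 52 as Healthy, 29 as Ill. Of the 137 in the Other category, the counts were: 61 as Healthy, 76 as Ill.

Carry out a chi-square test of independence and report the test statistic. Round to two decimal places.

Row totals: 69, 81, 137. Column totals: 157, 130. Grand total N = 287.
Expected counts (row total × column total / N):
  Dog, Healthy: 69×157/287 = 37.746
  Dog, Ill: 69×130/287 = 31.254
  Cat, Healthy: 81×157/287 = 44.310
  Cat, Ill: 81×130/287 = 36.690
  Other, Healthy: 137×157/287 = 74.944
  Other, Ill: 137×130/287 = 62.056
Contributions (O − E)²/E:
  (44 − 37.746)²/37.746 = 1.0362
  (25 − 31.254)²/31.254 = 1.2514
  (52 − 44.310)²/44.310 = 1.3346
  (29 − 36.690)²/36.690 = 1.6118
  (61 − 74.944)²/74.944 = 2.5944
  (76 − 62.056)²/62.056 = 3.1332
χ² = 1.0362 + 1.2514 + 1.3346 + 1.6118 + 2.5944 + 3.1332 = 10.96

10.96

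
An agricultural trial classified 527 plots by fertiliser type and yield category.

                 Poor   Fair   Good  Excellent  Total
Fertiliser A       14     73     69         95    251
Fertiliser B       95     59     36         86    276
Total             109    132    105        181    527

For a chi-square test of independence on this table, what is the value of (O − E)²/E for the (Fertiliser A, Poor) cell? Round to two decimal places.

Row total (Fertiliser A) = 251; column total (Poor) = 109; N = 527.
Expected count E = 251 × 109 / 527 = 51.915.
Contribution = (O − E)²/E = (14 − 51.915)² / 51.915 = 27.69.

27.69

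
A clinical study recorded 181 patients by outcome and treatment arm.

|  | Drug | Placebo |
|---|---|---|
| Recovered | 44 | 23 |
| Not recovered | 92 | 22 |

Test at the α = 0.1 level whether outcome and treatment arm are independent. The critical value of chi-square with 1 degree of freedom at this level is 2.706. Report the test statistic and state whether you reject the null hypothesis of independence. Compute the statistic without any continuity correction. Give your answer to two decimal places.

5.10; reject H₀

Row totals: 67, 114. Column totals: 136, 45. Grand total N = 181.
Expected counts (row total × column total / N):
  Recovered, Drug: 67×136/181 = 50.343
  Recovered, Placebo: 67×45/181 = 16.657
  Not recovered, Drug: 114×136/181 = 85.657
  Not recovered, Placebo: 114×45/181 = 28.343
Contributions (O − E)²/E:
  (44 − 50.343)²/50.343 = 0.7992
  (23 − 16.657)²/16.657 = 2.4154
  (92 − 85.657)²/85.657 = 0.4697
  (22 − 28.343)²/28.343 = 1.4195
χ² = 0.7992 + 2.4154 + 0.4697 + 1.4195 = 5.10
df = (2−1)(2−1) = 1. Since 5.10 > 2.706, reject the null hypothesis of independence at α = 0.1.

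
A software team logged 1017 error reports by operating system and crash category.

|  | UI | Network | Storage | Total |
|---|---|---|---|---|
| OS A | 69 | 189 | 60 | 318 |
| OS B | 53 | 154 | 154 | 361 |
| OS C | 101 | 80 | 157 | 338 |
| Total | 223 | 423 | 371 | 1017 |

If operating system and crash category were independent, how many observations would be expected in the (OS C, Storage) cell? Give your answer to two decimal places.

Row total (OS C) = 338; column total (Storage) = 371; grand total N = 1017.
Expected count = (row total × column total) / N = 338 × 371 / 1017 = 123.30.

123.30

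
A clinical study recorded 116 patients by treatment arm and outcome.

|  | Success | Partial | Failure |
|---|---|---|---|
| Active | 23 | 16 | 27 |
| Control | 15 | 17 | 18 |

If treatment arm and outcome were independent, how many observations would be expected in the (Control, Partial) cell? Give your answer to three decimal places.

14.224

Row total (Control) = 50; column total (Partial) = 33; grand total N = 116.
Expected count = (row total × column total) / N = 50 × 33 / 116 = 14.224.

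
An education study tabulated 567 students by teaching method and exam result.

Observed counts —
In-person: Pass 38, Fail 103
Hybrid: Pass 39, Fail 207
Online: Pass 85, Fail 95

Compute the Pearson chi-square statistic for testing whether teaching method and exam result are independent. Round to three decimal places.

50.358

Row totals: 141, 246, 180. Column totals: 162, 405. Grand total N = 567.
Expected counts (row total × column total / N):
  In-person, Pass: 141×162/567 = 40.2857
  In-person, Fail: 141×405/567 = 100.7143
  Hybrid, Pass: 246×162/567 = 70.2857
  Hybrid, Fail: 246×405/567 = 175.7143
  Online, Pass: 180×162/567 = 51.4286
  Online, Fail: 180×405/567 = 128.5714
Contributions (O − E)²/E:
  (38 − 40.2857)²/40.2857 = 0.1297
  (103 − 100.7143)²/100.7143 = 0.0519
  (39 − 70.2857)²/70.2857 = 13.9259
  (207 − 175.7143)²/175.7143 = 5.5704
  (85 − 51.4286)²/51.4286 = 21.9146
  (95 − 128.5714)²/128.5714 = 8.7659
χ² = 0.1297 + 0.0519 + 13.9259 + 5.5704 + 21.9146 + 8.7659 = 50.358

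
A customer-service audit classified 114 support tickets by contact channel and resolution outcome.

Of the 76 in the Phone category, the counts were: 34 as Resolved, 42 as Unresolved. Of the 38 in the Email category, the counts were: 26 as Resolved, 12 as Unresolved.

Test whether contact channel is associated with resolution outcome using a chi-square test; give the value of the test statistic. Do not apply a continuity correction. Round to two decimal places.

Row totals: 76, 38. Column totals: 60, 54. Grand total N = 114.
Expected counts (row total × column total / N):
  Phone, Resolved: 76×60/114 = 40.000
  Phone, Unresolved: 76×54/114 = 36.000
  Email, Resolved: 38×60/114 = 20.000
  Email, Unresolved: 38×54/114 = 18.000
Contributions (O − E)²/E:
  (34 − 40.000)²/40.000 = 0.9000
  (42 − 36.000)²/36.000 = 1.0000
  (26 − 20.000)²/20.000 = 1.8000
  (12 − 18.000)²/18.000 = 2.0000
χ² = 0.9000 + 1.0000 + 1.8000 + 2.0000 = 5.70

5.70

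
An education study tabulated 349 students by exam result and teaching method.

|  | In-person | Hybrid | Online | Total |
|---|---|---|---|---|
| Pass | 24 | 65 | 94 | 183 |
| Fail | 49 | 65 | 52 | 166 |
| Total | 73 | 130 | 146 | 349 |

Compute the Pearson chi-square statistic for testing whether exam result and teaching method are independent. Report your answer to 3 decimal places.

Grand total N = 349.
Expected counts (row total × column total / N):
  Pass, In-person: 183×73/349 = 38.2779
  Pass, Hybrid: 183×130/349 = 68.1662
  Pass, Online: 183×146/349 = 76.5559
  Fail, In-person: 166×73/349 = 34.7221
  Fail, Hybrid: 166×130/349 = 61.8338
  Fail, Online: 166×146/349 = 69.4441
Contributions (O − E)²/E:
  (24 − 38.2779)²/38.2779 = 5.3257
  (65 − 68.1662)²/68.1662 = 0.1471
  (94 − 76.5559)²/76.5559 = 3.9748
  (49 − 34.7221)²/34.7221 = 5.8711
  (65 − 61.8338)²/61.8338 = 0.1621
  (52 − 69.4441)²/69.4441 = 4.3819
χ² = 5.3257 + 0.1471 + 3.9748 + 5.8711 + 0.1621 + 4.3819 = 19.863

19.863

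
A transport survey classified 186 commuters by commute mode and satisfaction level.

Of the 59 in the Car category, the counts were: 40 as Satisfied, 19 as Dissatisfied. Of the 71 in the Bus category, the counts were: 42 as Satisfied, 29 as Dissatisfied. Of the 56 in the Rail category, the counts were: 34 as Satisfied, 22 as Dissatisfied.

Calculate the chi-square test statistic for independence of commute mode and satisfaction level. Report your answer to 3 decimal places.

Row totals: 59, 71, 56. Column totals: 116, 70. Grand total N = 186.
Expected counts (row total × column total / N):
  Car, Satisfied: 59×116/186 = 36.7957
  Car, Dissatisfied: 59×70/186 = 22.2043
  Bus, Satisfied: 71×116/186 = 44.2796
  Bus, Dissatisfied: 71×70/186 = 26.7204
  Rail, Satisfied: 56×116/186 = 34.9247
  Rail, Dissatisfied: 56×70/186 = 21.0753
Contributions (O − E)²/E:
  (40 − 36.7957)²/36.7957 = 0.2790
  (19 − 22.2043)²/22.2043 = 0.4624
  (42 − 44.2796)²/44.2796 = 0.1174
  (29 − 26.7204)²/26.7204 = 0.1945
  (34 − 34.9247)²/34.9247 = 0.0245
  (22 − 21.0753)²/21.0753 = 0.0406
χ² = 0.2790 + 0.4624 + 0.1174 + 0.1945 + 0.0245 + 0.0406 = 1.118

1.118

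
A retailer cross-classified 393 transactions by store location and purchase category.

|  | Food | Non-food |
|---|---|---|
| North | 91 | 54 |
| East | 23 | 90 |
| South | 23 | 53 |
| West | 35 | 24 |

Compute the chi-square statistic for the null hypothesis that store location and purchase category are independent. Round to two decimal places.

Row totals: 145, 113, 76, 59. Column totals: 172, 221. Grand total N = 393.
Expected counts (row total × column total / N):
  North, Food: 145×172/393 = 63.461
  North, Non-food: 145×221/393 = 81.539
  East, Food: 113×172/393 = 49.455
  East, Non-food: 113×221/393 = 63.545
  South, Food: 76×172/393 = 33.262
  South, Non-food: 76×221/393 = 42.738
  West, Food: 59×172/393 = 25.822
  West, Non-food: 59×221/393 = 33.178
Contributions (O − E)²/E:
  (91 − 63.461)²/63.461 = 11.9506
  (54 − 81.539)²/81.539 = 9.3010
  (23 − 49.455)²/49.455 = 14.1516
  (90 − 63.545)²/63.545 = 11.0137
  (23 − 33.262)²/33.262 = 3.1660
  (53 − 42.738)²/42.738 = 2.4641
  (35 − 25.822)²/25.822 = 3.2622
  (24 − 33.178)²/33.178 = 2.5389
χ² = 11.9506 + 9.3010 + 14.1516 + 11.0137 + 3.1660 + 2.4641 + 3.2622 + 2.5389 = 57.85

57.85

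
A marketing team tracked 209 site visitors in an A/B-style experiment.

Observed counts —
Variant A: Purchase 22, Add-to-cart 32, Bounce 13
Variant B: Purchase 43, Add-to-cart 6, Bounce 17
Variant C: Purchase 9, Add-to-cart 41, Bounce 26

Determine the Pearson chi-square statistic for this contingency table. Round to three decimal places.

52.882

Row totals: 67, 66, 76. Column totals: 74, 79, 56. Grand total N = 209.
Expected counts (row total × column total / N):
  Variant A, Purchase: 67×74/209 = 23.7225
  Variant A, Add-to-cart: 67×79/209 = 25.3254
  Variant A, Bounce: 67×56/209 = 17.9522
  Variant B, Purchase: 66×74/209 = 23.3684
  Variant B, Add-to-cart: 66×79/209 = 24.9474
  Variant B, Bounce: 66×56/209 = 17.6842
  Variant C, Purchase: 76×74/209 = 26.9091
  Variant C, Add-to-cart: 76×79/209 = 28.7273
  Variant C, Bounce: 76×56/209 = 20.3636
Contributions (O − E)²/E:
  (22 − 23.7225)²/23.7225 = 0.1251
  (32 − 25.3254)²/25.3254 = 1.7591
  (13 − 17.9522)²/17.9522 = 1.3661
  (43 − 23.3684)²/23.3684 = 16.4923
  (6 − 24.9474)²/24.9474 = 14.3904
  (17 − 17.6842)²/17.6842 = 0.0265
  (9 − 26.9091)²/26.9091 = 11.9192
  (41 − 28.7273)²/28.7273 = 5.2431
  (26 − 20.3636)²/20.3636 = 1.5601
χ² = 0.1251 + 1.7591 + 1.3661 + 16.4923 + 14.3904 + 0.0265 + 11.9192 + 5.2431 + 1.5601 = 52.882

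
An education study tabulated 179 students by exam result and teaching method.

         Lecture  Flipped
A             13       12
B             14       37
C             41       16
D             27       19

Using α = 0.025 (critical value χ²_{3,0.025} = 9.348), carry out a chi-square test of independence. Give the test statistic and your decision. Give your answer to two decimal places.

22.18; reject H₀

Row totals: 25, 51, 57, 46. Column totals: 95, 84. Grand total N = 179.
Expected counts (row total × column total / N):
  A, Lecture: 25×95/179 = 13.268
  A, Flipped: 25×84/179 = 11.732
  B, Lecture: 51×95/179 = 27.067
  B, Flipped: 51×84/179 = 23.933
  C, Lecture: 57×95/179 = 30.251
  C, Flipped: 57×84/179 = 26.749
  D, Lecture: 46×95/179 = 24.413
  D, Flipped: 46×84/179 = 21.587
Contributions (O − E)²/E:
  (13 − 13.268)²/13.268 = 0.0054
  (12 − 11.732)²/11.732 = 0.0061
  (14 − 27.067)²/27.067 = 6.3083
  (37 − 23.933)²/23.933 = 7.1344
  (41 − 30.251)²/30.251 = 3.8194
  (16 − 26.749)²/26.749 = 4.3195
  (27 − 24.413)²/24.413 = 0.2741
  (19 − 21.587)²/21.587 = 0.3100
χ² = 0.0054 + 0.0061 + 6.3083 + 7.1344 + 3.8194 + 4.3195 + 0.2741 + 0.3100 = 22.18
df = (4−1)(2−1) = 3. Since 22.18 > 9.348, reject the null hypothesis of independence at α = 0.025.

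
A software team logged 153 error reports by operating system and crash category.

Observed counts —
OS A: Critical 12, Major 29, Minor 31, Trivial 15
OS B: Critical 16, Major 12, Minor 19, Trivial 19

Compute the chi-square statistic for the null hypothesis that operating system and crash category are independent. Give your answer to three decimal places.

Row totals: 87, 66. Column totals: 28, 41, 50, 34. Grand total N = 153.
Expected counts (row total × column total / N):
  OS A, Critical: 87×28/153 = 15.9216
  OS A, Major: 87×41/153 = 23.3137
  OS A, Minor: 87×50/153 = 28.4314
  OS A, Trivial: 87×34/153 = 19.3333
  OS B, Critical: 66×28/153 = 12.0784
  OS B, Major: 66×41/153 = 17.6863
  OS B, Minor: 66×50/153 = 21.5686
  OS B, Trivial: 66×34/153 = 14.6667
Contributions (O − E)²/E:
  (12 − 15.9216)²/15.9216 = 0.9659
  (29 − 23.3137)²/23.3137 = 1.3869
  (31 − 28.4314)²/28.4314 = 0.2321
  (15 − 19.3333)²/19.3333 = 0.9713
  (16 − 12.0784)²/12.0784 = 1.2733
  (12 − 17.6863)²/17.6863 = 1.8282
  (19 − 21.5686)²/21.5686 = 0.3059
  (19 − 14.6667)²/14.6667 = 1.2803
χ² = 0.9659 + 1.3869 + 0.2321 + 0.9713 + 1.2733 + 1.8282 + 0.3059 + 1.2803 = 8.244

8.244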